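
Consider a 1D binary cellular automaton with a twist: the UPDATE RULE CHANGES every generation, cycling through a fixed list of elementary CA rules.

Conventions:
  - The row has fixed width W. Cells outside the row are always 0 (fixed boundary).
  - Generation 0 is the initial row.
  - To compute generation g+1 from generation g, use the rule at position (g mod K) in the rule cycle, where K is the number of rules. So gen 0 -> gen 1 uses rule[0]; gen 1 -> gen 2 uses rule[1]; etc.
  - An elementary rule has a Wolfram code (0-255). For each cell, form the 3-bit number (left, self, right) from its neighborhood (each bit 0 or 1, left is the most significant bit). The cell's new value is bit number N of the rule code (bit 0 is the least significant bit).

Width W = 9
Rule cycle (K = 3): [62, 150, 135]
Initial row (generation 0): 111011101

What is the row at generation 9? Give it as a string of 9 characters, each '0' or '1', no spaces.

Gen 0: 111011101
Gen 1 (rule 62): 100110011
Gen 2 (rule 150): 111001100
Gen 3 (rule 135): 010010001
Gen 4 (rule 62): 111111011
Gen 5 (rule 150): 011110000
Gen 6 (rule 135): 101100111
Gen 7 (rule 62): 111011100
Gen 8 (rule 150): 010001010
Gen 9 (rule 135): 110111010

Answer: 110111010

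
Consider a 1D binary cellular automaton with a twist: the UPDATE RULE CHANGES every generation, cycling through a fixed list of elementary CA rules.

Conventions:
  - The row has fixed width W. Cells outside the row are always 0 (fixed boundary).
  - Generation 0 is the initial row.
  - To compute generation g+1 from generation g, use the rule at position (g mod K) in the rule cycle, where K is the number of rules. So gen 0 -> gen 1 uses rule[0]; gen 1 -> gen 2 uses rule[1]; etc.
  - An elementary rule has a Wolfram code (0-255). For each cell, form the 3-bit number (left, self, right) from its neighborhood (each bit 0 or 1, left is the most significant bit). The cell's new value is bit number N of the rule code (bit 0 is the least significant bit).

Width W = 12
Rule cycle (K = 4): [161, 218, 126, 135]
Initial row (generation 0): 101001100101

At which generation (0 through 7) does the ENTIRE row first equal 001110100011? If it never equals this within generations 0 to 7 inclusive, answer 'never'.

Answer: never

Derivation:
Gen 0: 101001100101
Gen 1 (rule 161): 010000000010
Gen 2 (rule 218): 101000000101
Gen 3 (rule 126): 111100001111
Gen 4 (rule 135): 011001110110
Gen 5 (rule 161): 000000101000
Gen 6 (rule 218): 000001000100
Gen 7 (rule 126): 000011101110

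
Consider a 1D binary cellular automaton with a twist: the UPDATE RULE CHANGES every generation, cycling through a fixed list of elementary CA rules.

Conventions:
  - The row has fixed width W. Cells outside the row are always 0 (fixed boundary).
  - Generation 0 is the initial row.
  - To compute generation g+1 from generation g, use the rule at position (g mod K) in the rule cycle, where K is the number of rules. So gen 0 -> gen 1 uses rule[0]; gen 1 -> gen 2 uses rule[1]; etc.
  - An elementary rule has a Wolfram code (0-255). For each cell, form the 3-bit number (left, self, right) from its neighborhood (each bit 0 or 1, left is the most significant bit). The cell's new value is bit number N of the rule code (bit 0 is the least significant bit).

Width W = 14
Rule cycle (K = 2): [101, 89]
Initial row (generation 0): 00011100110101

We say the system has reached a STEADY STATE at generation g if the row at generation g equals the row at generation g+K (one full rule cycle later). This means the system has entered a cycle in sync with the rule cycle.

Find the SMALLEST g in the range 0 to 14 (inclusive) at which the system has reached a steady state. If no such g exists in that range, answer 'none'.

Gen 0: 00011100110101
Gen 1 (rule 101): 11000100011111
Gen 2 (rule 89): 11110011010001
Gen 3 (rule 101): 00010001110101
Gen 4 (rule 89): 11001101010000
Gen 5 (rule 101): 01000111110111
Gen 6 (rule 89): 00110100010101
Gen 7 (rule 101): 10011101011111
Gen 8 (rule 89): 01010100010001
Gen 9 (rule 101): 01111101010101
Gen 10 (rule 89): 01000100000000
Gen 11 (rule 101): 01010101111111
Gen 12 (rule 89): 00000001000001
Gen 13 (rule 101): 11111101011101
Gen 14 (rule 89): 10000100010100
Gen 15 (rule 101): 10110101011101
Gen 16 (rule 89): 00110000010100

Answer: none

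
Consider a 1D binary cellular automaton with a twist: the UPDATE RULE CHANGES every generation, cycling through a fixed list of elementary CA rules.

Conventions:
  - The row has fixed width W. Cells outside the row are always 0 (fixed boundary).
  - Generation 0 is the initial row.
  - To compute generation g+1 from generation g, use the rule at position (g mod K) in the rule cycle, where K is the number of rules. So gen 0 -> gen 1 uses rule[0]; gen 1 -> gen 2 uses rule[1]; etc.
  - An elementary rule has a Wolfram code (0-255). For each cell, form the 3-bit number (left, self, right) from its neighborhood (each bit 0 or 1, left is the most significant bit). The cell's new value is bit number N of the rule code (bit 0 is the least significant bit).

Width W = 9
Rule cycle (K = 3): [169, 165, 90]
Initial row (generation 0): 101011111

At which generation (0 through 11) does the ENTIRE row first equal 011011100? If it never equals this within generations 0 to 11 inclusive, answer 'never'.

Gen 0: 101011111
Gen 1 (rule 169): 010111110
Gen 2 (rule 165): 011011100
Gen 3 (rule 90): 111010110
Gen 4 (rule 169): 110101100
Gen 5 (rule 165): 001110001
Gen 6 (rule 90): 011011010
Gen 7 (rule 169): 010110100
Gen 8 (rule 165): 011001101
Gen 9 (rule 90): 111111100
Gen 10 (rule 169): 111111001
Gen 11 (rule 165): 011110001

Answer: 2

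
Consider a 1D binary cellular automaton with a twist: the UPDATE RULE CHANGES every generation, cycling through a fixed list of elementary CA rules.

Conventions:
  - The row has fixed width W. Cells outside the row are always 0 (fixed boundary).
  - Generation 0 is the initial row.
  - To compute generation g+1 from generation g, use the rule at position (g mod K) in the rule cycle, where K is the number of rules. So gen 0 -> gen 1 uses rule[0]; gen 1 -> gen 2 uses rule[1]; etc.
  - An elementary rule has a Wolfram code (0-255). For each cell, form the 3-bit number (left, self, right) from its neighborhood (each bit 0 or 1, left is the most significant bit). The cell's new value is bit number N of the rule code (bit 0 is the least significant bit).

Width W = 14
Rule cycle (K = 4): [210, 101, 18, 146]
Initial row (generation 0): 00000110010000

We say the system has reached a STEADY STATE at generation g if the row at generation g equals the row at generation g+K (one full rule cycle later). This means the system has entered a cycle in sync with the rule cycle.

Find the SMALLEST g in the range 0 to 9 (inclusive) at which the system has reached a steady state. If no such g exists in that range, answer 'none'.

Gen 0: 00000110010000
Gen 1 (rule 210): 00001011101000
Gen 2 (rule 101): 11101100111011
Gen 3 (rule 18): 00000011000000
Gen 4 (rule 146): 00000100100000
Gen 5 (rule 210): 00001011010000
Gen 6 (rule 101): 11101101110111
Gen 7 (rule 18): 00000000000000
Gen 8 (rule 146): 00000000000000
Gen 9 (rule 210): 00000000000000
Gen 10 (rule 101): 11111111111111
Gen 11 (rule 18): 00000000000000
Gen 12 (rule 146): 00000000000000
Gen 13 (rule 210): 00000000000000

Answer: 7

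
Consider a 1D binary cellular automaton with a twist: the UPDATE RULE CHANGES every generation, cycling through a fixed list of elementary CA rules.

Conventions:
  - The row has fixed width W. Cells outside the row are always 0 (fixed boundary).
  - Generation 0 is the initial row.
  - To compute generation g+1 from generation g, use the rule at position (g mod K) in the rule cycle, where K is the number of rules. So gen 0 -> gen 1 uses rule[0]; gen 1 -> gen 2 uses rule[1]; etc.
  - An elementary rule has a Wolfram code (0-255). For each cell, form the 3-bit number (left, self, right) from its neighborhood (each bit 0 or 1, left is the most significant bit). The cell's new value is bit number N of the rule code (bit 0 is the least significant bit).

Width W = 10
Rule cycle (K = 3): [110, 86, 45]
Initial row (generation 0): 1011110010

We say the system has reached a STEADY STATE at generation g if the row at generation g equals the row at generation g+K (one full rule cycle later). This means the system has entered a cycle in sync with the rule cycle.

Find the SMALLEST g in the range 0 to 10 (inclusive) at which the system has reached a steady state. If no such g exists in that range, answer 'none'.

Answer: none

Derivation:
Gen 0: 1011110010
Gen 1 (rule 110): 1110010110
Gen 2 (rule 86): 0011110011
Gen 3 (rule 45): 1010000010
Gen 4 (rule 110): 1110000110
Gen 5 (rule 86): 0011001011
Gen 6 (rule 45): 1010001110
Gen 7 (rule 110): 1110011010
Gen 8 (rule 86): 0011101011
Gen 9 (rule 45): 1010011110
Gen 10 (rule 110): 1110110010
Gen 11 (rule 86): 0010011111
Gen 12 (rule 45): 1010010000
Gen 13 (rule 110): 1110110000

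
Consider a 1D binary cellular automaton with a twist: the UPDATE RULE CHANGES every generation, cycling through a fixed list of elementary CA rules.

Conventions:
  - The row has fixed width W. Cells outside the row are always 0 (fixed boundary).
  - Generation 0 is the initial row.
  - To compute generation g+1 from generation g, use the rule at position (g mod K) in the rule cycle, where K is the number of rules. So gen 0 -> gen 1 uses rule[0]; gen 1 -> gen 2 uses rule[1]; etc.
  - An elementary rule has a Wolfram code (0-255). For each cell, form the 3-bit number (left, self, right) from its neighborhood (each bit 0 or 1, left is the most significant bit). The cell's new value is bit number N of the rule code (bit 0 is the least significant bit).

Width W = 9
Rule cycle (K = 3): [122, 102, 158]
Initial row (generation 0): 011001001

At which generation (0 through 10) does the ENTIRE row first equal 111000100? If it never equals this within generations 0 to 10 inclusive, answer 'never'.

Answer: never

Derivation:
Gen 0: 011001001
Gen 1 (rule 122): 111110110
Gen 2 (rule 102): 000011010
Gen 3 (rule 158): 000110011
Gen 4 (rule 122): 001111111
Gen 5 (rule 102): 010000001
Gen 6 (rule 158): 111000011
Gen 7 (rule 122): 101100111
Gen 8 (rule 102): 110101001
Gen 9 (rule 158): 100101111
Gen 10 (rule 122): 011011001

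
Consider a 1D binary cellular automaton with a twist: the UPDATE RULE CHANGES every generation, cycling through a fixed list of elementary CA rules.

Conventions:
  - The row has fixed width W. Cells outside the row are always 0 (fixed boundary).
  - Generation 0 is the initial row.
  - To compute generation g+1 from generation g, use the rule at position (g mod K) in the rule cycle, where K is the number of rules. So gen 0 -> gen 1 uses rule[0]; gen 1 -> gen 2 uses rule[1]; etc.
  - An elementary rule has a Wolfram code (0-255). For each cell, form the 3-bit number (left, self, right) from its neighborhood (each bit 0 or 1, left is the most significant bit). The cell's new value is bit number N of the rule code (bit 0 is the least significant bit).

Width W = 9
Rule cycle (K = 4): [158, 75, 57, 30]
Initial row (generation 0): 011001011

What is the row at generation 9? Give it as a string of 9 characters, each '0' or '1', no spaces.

Answer: 110001101

Derivation:
Gen 0: 011001011
Gen 1 (rule 158): 110111010
Gen 2 (rule 75): 110101000
Gen 3 (rule 57): 101010111
Gen 4 (rule 30): 101010100
Gen 5 (rule 158): 101010110
Gen 6 (rule 75): 000000110
Gen 7 (rule 57): 111110101
Gen 8 (rule 30): 100000101
Gen 9 (rule 158): 110001101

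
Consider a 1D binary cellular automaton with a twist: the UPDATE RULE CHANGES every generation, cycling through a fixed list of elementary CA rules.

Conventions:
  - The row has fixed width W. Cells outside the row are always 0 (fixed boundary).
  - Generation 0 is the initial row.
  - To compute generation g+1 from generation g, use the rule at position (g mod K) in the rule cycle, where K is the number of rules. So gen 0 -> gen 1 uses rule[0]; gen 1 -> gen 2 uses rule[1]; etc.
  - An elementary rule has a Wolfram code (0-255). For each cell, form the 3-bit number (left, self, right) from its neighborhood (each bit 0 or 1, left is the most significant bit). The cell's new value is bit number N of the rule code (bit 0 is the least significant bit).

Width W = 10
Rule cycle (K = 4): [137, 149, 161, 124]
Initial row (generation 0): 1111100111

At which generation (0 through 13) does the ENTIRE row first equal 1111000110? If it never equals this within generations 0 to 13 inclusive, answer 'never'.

Gen 0: 1111100111
Gen 1 (rule 137): 1111000110
Gen 2 (rule 149): 0110110001
Gen 3 (rule 161): 0001000100
Gen 4 (rule 124): 0001100110
Gen 5 (rule 137): 1101000100
Gen 6 (rule 149): 0001110111
Gen 7 (rule 161): 1100101010
Gen 8 (rule 124): 1110111111
Gen 9 (rule 137): 1100111110
Gen 10 (rule 149): 0010011101
Gen 11 (rule 161): 1000001010
Gen 12 (rule 124): 1100001111
Gen 13 (rule 137): 1001101110

Answer: 1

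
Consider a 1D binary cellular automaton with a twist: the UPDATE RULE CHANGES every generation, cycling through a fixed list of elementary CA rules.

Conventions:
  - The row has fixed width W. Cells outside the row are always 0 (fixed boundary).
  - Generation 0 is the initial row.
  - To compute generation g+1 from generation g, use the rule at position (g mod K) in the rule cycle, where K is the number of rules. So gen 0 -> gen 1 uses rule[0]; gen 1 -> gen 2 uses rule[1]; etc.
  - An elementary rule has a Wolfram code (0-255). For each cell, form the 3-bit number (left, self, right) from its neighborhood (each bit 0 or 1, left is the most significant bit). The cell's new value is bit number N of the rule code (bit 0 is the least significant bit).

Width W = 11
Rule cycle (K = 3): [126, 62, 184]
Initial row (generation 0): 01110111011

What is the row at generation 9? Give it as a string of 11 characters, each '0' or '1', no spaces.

Answer: 01001000000

Derivation:
Gen 0: 01110111011
Gen 1 (rule 126): 11011101111
Gen 2 (rule 62): 10110011000
Gen 3 (rule 184): 01101010100
Gen 4 (rule 126): 11111111110
Gen 5 (rule 62): 10000000001
Gen 6 (rule 184): 01000000000
Gen 7 (rule 126): 11100000000
Gen 8 (rule 62): 10010000000
Gen 9 (rule 184): 01001000000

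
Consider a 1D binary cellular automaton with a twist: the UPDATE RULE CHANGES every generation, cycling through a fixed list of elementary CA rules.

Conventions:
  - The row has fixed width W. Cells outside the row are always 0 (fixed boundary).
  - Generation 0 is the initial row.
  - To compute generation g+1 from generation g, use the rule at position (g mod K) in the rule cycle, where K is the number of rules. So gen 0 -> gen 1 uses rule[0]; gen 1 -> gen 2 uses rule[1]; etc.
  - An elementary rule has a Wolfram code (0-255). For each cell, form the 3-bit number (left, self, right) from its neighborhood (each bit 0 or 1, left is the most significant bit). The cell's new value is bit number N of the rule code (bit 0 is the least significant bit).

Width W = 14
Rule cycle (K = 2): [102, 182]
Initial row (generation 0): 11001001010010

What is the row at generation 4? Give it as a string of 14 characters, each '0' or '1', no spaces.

Answer: 01110101010100

Derivation:
Gen 0: 11001001010010
Gen 1 (rule 102): 01011011110110
Gen 2 (rule 182): 11100101101001
Gen 3 (rule 102): 00101110111011
Gen 4 (rule 182): 01110101010100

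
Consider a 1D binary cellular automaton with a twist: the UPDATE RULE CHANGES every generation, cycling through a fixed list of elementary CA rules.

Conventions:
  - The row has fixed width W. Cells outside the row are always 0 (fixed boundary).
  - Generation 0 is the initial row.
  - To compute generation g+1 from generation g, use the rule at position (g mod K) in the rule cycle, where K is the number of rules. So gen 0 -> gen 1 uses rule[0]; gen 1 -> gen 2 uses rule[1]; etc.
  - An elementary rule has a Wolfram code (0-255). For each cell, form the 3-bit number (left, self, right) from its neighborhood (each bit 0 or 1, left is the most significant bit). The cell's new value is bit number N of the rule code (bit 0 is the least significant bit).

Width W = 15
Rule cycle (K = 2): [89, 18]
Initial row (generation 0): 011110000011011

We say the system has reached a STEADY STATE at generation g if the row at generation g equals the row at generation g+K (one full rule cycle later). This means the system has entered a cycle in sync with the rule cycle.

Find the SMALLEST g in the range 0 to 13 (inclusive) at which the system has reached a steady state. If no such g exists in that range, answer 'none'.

Answer: 3

Derivation:
Gen 0: 011110000011011
Gen 1 (rule 89): 010011111011011
Gen 2 (rule 18): 101100000000000
Gen 3 (rule 89): 001111111111111
Gen 4 (rule 18): 010000000000000
Gen 5 (rule 89): 001111111111111
Gen 6 (rule 18): 010000000000000
Gen 7 (rule 89): 001111111111111
Gen 8 (rule 18): 010000000000000
Gen 9 (rule 89): 001111111111111
Gen 10 (rule 18): 010000000000000
Gen 11 (rule 89): 001111111111111
Gen 12 (rule 18): 010000000000000
Gen 13 (rule 89): 001111111111111
Gen 14 (rule 18): 010000000000000
Gen 15 (rule 89): 001111111111111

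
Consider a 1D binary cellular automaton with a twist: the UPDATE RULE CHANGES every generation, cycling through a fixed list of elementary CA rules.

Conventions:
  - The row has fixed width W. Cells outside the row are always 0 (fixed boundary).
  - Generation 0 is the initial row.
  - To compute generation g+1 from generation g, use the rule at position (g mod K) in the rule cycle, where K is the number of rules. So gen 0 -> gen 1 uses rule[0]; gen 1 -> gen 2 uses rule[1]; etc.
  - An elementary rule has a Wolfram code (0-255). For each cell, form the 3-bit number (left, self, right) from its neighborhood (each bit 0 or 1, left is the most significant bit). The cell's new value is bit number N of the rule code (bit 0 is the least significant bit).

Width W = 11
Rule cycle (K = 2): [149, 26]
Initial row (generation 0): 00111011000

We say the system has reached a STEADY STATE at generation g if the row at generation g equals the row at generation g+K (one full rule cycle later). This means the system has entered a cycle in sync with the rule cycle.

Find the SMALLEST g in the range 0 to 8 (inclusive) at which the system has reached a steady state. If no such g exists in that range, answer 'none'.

Answer: 8

Derivation:
Gen 0: 00111011000
Gen 1 (rule 149): 10010000111
Gen 2 (rule 26): 01101001100
Gen 3 (rule 149): 00001100011
Gen 4 (rule 26): 00011010110
Gen 5 (rule 149): 11000010001
Gen 6 (rule 26): 10100101010
Gen 7 (rule 149): 10110101011
Gen 8 (rule 26): 00100000010
Gen 9 (rule 149): 10111111011
Gen 10 (rule 26): 00100000010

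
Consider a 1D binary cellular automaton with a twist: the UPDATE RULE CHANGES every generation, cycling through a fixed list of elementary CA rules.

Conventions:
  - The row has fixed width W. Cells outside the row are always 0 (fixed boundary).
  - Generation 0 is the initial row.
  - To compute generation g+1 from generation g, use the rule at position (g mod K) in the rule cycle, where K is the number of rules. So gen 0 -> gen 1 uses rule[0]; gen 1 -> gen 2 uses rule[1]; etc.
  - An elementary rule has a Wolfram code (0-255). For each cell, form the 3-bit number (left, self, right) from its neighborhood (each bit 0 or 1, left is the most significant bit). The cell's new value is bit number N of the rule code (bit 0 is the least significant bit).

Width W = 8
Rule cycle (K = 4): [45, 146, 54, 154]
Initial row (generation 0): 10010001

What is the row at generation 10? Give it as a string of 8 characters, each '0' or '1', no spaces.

Gen 0: 10010001
Gen 1 (rule 45): 10010101
Gen 2 (rule 146): 01100000
Gen 3 (rule 54): 10010000
Gen 4 (rule 154): 01101000
Gen 5 (rule 45): 01011011
Gen 6 (rule 146): 10000000
Gen 7 (rule 54): 11000000
Gen 8 (rule 154): 10100000
Gen 9 (rule 45): 11101111
Gen 10 (rule 146): 01000110

Answer: 01000110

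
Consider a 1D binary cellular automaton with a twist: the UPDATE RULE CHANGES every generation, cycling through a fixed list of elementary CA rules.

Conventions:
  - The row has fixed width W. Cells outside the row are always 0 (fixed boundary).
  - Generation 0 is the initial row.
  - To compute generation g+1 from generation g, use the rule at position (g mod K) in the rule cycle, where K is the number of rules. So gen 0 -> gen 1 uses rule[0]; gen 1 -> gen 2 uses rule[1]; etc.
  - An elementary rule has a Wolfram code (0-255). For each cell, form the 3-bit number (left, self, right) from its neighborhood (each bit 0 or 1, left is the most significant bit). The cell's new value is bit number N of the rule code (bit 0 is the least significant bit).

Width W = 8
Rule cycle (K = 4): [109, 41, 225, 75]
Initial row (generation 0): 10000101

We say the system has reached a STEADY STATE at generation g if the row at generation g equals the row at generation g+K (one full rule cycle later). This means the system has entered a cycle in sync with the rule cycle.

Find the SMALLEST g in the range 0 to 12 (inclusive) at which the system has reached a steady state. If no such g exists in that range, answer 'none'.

Gen 0: 10000101
Gen 1 (rule 109): 10110111
Gen 2 (rule 41): 01101100
Gen 3 (rule 225): 00110101
Gen 4 (rule 75): 11110000
Gen 5 (rule 109): 10010111
Gen 6 (rule 41): 00001100
Gen 7 (rule 225): 11100101
Gen 8 (rule 75): 10101000
Gen 9 (rule 109): 11111011
Gen 10 (rule 41): 10000110
Gen 11 (rule 225): 00110010
Gen 12 (rule 75): 11110100
Gen 13 (rule 109): 10011101
Gen 14 (rule 41): 00010010
Gen 15 (rule 225): 11000000
Gen 16 (rule 75): 11011111

Answer: none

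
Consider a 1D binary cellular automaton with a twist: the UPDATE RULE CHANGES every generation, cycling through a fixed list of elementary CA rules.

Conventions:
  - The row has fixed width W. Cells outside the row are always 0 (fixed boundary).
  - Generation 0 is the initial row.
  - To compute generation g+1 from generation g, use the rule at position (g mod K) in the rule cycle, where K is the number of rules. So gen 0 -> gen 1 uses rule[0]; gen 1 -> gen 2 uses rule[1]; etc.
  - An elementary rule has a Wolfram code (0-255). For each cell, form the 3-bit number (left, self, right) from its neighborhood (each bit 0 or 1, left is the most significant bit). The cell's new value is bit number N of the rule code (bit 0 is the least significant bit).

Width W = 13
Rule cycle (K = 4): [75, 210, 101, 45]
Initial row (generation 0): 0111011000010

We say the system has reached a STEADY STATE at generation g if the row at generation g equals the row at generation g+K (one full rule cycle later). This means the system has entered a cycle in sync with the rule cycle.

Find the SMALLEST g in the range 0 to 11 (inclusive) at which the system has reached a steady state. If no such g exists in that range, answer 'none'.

Gen 0: 0111011000010
Gen 1 (rule 75): 1101011011100
Gen 2 (rule 210): 0100001001110
Gen 3 (rule 101): 0101101000010
Gen 4 (rule 45): 0111011011010
Gen 5 (rule 75): 1101011011000
Gen 6 (rule 210): 0100001001100
Gen 7 (rule 101): 0101101000101
Gen 8 (rule 45): 0111011010111
Gen 9 (rule 75): 1101011000101
Gen 10 (rule 210): 0100001101000
Gen 11 (rule 101): 0101100111011
Gen 12 (rule 45): 0111000100110
Gen 13 (rule 75): 1101011001110
Gen 14 (rule 210): 0100001110111
Gen 15 (rule 101): 0101100011001

Answer: none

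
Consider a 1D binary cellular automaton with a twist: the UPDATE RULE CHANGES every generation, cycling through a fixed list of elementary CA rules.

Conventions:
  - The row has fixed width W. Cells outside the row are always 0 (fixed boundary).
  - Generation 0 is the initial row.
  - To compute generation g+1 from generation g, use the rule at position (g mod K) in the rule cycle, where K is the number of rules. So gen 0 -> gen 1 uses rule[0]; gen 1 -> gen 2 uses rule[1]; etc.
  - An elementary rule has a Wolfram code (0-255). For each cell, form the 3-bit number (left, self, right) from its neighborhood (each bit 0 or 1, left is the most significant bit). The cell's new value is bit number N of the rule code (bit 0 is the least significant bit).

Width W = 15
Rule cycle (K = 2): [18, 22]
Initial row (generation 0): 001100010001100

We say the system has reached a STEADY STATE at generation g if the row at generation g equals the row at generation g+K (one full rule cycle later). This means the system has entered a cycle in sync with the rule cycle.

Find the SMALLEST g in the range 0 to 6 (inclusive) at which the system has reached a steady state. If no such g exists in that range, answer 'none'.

Answer: 3

Derivation:
Gen 0: 001100010001100
Gen 1 (rule 18): 010010101010010
Gen 2 (rule 22): 111110101011111
Gen 3 (rule 18): 000000000000000
Gen 4 (rule 22): 000000000000000
Gen 5 (rule 18): 000000000000000
Gen 6 (rule 22): 000000000000000
Gen 7 (rule 18): 000000000000000
Gen 8 (rule 22): 000000000000000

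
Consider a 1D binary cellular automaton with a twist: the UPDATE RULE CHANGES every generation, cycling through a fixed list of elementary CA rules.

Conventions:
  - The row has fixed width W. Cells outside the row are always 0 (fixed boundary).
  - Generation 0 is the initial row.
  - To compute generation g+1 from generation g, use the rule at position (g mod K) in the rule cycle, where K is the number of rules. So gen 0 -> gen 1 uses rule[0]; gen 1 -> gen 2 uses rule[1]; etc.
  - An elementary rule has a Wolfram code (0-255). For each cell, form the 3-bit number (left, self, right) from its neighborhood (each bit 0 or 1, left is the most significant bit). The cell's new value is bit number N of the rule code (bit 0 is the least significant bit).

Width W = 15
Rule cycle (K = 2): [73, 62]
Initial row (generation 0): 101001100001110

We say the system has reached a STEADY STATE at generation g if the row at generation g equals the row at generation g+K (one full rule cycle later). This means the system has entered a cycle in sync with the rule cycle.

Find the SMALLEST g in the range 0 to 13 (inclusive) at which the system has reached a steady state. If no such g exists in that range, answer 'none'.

Gen 0: 101001100001110
Gen 1 (rule 73): 000001101101010
Gen 2 (rule 62): 000011011011111
Gen 3 (rule 73): 111011011010001
Gen 4 (rule 62): 100110110111011
Gen 5 (rule 73): 000110110101011
Gen 6 (rule 62): 001101101111110
Gen 7 (rule 73): 101101101000010
Gen 8 (rule 62): 111011011100111
Gen 9 (rule 73): 101011010100101
Gen 10 (rule 62): 111110111111111
Gen 11 (rule 73): 100010100000001
Gen 12 (rule 62): 110111110000011
Gen 13 (rule 73): 110100010111011
Gen 14 (rule 62): 101110111100110
Gen 15 (rule 73): 001010100100110

Answer: none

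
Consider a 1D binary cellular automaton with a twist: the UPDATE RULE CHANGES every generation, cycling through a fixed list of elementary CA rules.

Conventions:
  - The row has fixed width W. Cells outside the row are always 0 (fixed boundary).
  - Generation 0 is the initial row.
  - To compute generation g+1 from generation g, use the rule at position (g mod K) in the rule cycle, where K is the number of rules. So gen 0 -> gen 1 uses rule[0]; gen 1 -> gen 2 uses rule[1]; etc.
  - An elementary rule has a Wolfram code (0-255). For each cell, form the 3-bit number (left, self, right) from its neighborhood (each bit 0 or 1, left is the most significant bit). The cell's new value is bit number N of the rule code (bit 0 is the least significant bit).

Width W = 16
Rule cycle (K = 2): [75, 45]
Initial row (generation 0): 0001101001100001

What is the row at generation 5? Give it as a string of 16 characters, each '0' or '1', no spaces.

Answer: 0000111110001110

Derivation:
Gen 0: 0001101001100001
Gen 1 (rule 75): 1111100011101110
Gen 2 (rule 45): 1000001010011000
Gen 3 (rule 75): 0011110000111011
Gen 4 (rule 45): 1010000110100110
Gen 5 (rule 75): 0000111110001110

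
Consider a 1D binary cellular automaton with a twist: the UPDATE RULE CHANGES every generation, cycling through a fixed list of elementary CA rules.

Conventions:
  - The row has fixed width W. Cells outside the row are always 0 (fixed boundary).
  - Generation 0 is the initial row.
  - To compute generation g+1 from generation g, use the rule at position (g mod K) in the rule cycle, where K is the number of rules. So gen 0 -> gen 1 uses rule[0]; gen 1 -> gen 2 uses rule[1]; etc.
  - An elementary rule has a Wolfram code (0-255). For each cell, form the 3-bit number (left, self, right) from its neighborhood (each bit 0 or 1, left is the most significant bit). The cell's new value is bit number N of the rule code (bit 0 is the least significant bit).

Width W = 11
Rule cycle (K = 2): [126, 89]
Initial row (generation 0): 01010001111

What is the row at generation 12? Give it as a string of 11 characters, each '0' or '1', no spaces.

Answer: 11010011011

Derivation:
Gen 0: 01010001111
Gen 1 (rule 126): 11111011001
Gen 2 (rule 89): 10001011100
Gen 3 (rule 126): 11011110110
Gen 4 (rule 89): 11010010111
Gen 5 (rule 126): 11111111101
Gen 6 (rule 89): 10000000100
Gen 7 (rule 126): 11000001110
Gen 8 (rule 89): 11111101011
Gen 9 (rule 126): 10000111111
Gen 10 (rule 89): 01110100001
Gen 11 (rule 126): 11011110011
Gen 12 (rule 89): 11010011011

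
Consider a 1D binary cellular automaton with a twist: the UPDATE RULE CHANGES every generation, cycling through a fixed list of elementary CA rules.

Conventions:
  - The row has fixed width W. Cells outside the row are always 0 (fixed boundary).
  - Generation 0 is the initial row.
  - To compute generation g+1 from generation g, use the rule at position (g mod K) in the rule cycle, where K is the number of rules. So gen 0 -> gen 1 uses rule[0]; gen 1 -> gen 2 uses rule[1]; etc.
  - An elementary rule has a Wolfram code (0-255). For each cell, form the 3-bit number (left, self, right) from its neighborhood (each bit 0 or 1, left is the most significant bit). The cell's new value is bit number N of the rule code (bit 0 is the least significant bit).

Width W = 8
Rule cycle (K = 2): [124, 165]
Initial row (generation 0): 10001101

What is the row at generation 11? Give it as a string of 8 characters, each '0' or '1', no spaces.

Gen 0: 10001101
Gen 1 (rule 124): 11001111
Gen 2 (rule 165): 00000110
Gen 3 (rule 124): 00000111
Gen 4 (rule 165): 11110010
Gen 5 (rule 124): 10011011
Gen 6 (rule 165): 10000100
Gen 7 (rule 124): 11000110
Gen 8 (rule 165): 00010000
Gen 9 (rule 124): 00011000
Gen 10 (rule 165): 11000011
Gen 11 (rule 124): 11100011

Answer: 11100011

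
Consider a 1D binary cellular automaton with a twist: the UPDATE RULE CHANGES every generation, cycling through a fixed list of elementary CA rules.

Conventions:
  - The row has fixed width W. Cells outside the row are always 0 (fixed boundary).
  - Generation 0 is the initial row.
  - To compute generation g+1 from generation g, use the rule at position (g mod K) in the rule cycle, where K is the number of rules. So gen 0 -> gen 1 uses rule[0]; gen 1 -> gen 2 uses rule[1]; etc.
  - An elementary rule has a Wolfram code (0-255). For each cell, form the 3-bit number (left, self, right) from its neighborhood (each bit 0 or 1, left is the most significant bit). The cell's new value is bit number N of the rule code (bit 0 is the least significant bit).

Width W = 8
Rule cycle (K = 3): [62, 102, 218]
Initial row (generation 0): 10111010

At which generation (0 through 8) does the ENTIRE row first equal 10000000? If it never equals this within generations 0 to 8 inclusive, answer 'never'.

Answer: never

Derivation:
Gen 0: 10111010
Gen 1 (rule 62): 11100111
Gen 2 (rule 102): 00101001
Gen 3 (rule 218): 01000110
Gen 4 (rule 62): 11101101
Gen 5 (rule 102): 00110111
Gen 6 (rule 218): 01110111
Gen 7 (rule 62): 11001100
Gen 8 (rule 102): 01010100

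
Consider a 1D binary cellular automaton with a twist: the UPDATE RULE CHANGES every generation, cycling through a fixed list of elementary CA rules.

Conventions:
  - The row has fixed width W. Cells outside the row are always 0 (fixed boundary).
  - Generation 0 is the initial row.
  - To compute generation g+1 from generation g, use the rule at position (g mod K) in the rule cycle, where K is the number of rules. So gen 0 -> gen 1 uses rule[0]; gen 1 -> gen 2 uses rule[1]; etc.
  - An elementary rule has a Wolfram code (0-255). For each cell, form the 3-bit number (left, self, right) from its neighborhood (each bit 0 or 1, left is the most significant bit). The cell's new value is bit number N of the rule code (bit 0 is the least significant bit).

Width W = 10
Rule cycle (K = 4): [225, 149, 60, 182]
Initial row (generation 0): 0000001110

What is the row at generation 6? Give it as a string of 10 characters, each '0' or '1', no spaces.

Answer: 0011001000

Derivation:
Gen 0: 0000001110
Gen 1 (rule 225): 1111100110
Gen 2 (rule 149): 0111010001
Gen 3 (rule 60): 0100111001
Gen 4 (rule 182): 1111010111
Gen 5 (rule 225): 0111101011
Gen 6 (rule 149): 0011001000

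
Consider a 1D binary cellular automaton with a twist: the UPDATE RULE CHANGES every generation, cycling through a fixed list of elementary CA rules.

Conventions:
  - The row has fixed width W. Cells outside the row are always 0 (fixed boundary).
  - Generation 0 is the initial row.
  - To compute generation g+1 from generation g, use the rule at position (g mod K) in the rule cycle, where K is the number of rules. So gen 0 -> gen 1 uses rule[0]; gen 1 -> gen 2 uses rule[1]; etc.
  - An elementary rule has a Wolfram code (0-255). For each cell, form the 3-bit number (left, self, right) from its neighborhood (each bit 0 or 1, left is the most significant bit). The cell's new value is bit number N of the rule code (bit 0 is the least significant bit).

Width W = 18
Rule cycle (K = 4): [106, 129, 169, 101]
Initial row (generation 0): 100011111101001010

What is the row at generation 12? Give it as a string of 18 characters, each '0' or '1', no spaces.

Gen 0: 100011111101001010
Gen 1 (rule 106): 000110000110010100
Gen 2 (rule 129): 110000110000000001
Gen 3 (rule 169): 100110100111111100
Gen 4 (rule 101): 100011100000000101
Gen 5 (rule 106): 000110100000001010
Gen 6 (rule 129): 110000001111100000
Gen 7 (rule 169): 100111101111001111
Gen 8 (rule 101): 100000110001000001
Gen 9 (rule 106): 000001110010000010
Gen 10 (rule 129): 111100100000111000
Gen 11 (rule 169): 111000001110110011
Gen 12 (rule 101): 001011100011010001

Answer: 001011100011010001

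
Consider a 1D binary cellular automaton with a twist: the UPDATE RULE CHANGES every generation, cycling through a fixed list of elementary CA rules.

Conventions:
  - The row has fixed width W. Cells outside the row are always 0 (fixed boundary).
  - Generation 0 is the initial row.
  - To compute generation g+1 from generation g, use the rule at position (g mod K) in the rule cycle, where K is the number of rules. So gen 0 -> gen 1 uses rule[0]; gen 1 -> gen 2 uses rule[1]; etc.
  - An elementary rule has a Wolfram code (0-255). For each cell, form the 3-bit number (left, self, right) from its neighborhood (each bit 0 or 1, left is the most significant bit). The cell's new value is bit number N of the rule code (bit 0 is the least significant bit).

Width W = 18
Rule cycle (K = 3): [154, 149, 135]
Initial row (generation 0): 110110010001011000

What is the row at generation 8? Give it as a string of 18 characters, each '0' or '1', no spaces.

Answer: 011000110101100101

Derivation:
Gen 0: 110110010001011000
Gen 1 (rule 154): 100101101010010100
Gen 2 (rule 149): 110100001011010111
Gen 3 (rule 135): 000101111000010010
Gen 4 (rule 154): 001001110100101101
Gen 5 (rule 149): 101100100110100001
Gen 6 (rule 135): 100001101000101111
Gen 7 (rule 154): 010011000101001110
Gen 8 (rule 149): 011000110101100101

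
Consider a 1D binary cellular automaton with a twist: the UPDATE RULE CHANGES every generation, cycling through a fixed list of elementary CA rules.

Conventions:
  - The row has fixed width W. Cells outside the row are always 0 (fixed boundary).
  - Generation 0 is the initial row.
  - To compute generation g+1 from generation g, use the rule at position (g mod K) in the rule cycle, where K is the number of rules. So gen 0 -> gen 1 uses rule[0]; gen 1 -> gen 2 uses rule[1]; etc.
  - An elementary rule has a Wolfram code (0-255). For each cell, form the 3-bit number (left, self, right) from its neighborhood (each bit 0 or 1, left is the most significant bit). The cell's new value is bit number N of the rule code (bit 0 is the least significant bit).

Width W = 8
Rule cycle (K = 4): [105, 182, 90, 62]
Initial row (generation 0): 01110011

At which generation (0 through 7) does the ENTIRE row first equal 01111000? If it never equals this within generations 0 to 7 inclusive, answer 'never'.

Gen 0: 01110011
Gen 1 (rule 105): 01010011
Gen 2 (rule 182): 11111100
Gen 3 (rule 90): 10000110
Gen 4 (rule 62): 11001101
Gen 5 (rule 105): 11001110
Gen 6 (rule 182): 00110101
Gen 7 (rule 90): 01110000

Answer: never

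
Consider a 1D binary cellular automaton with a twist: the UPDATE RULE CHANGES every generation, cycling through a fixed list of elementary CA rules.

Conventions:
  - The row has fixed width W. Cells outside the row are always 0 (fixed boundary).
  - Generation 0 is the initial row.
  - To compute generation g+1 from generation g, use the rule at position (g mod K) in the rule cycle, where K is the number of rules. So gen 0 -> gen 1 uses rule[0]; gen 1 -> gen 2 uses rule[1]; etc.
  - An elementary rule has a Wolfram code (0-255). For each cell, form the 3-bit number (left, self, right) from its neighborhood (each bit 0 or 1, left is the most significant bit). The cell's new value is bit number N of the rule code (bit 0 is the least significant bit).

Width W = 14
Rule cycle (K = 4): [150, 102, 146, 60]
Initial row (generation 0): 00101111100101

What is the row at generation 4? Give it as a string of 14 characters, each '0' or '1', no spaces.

Gen 0: 00101111100101
Gen 1 (rule 150): 01100111011101
Gen 2 (rule 102): 10101001100111
Gen 3 (rule 146): 00000110011010
Gen 4 (rule 60): 00000101010111

Answer: 00000101010111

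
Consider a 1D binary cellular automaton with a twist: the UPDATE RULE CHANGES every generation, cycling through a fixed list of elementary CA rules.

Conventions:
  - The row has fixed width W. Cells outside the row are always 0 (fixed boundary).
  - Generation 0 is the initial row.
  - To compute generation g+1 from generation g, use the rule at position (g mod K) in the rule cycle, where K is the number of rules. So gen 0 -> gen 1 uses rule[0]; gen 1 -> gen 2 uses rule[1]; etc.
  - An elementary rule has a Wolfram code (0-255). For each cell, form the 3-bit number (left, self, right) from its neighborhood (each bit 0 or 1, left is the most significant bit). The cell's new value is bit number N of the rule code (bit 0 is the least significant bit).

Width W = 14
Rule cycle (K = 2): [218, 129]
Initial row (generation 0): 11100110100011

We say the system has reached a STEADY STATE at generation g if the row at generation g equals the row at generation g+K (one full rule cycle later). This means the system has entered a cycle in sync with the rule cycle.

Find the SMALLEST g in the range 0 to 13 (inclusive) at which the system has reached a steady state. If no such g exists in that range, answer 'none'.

Gen 0: 11100110100011
Gen 1 (rule 218): 11111110010111
Gen 2 (rule 129): 01111100000010
Gen 3 (rule 218): 11111110000101
Gen 4 (rule 129): 01111100110000
Gen 5 (rule 218): 11111111111000
Gen 6 (rule 129): 01111111110011
Gen 7 (rule 218): 11111111111111
Gen 8 (rule 129): 01111111111110
Gen 9 (rule 218): 11111111111111
Gen 10 (rule 129): 01111111111110
Gen 11 (rule 218): 11111111111111
Gen 12 (rule 129): 01111111111110
Gen 13 (rule 218): 11111111111111
Gen 14 (rule 129): 01111111111110
Gen 15 (rule 218): 11111111111111

Answer: 7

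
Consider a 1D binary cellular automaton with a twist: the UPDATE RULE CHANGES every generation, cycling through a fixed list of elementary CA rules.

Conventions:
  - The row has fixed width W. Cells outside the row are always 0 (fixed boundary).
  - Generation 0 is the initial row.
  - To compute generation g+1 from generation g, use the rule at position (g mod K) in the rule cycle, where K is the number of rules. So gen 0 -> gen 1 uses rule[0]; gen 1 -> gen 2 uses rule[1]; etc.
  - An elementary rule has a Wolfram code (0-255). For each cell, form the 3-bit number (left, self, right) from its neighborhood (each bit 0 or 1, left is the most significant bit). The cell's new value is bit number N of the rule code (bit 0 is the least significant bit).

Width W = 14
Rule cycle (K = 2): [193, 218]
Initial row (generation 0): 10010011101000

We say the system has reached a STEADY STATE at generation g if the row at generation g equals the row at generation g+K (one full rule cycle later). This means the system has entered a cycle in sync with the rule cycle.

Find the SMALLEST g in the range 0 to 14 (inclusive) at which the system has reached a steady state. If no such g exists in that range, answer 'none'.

Gen 0: 10010011101000
Gen 1 (rule 193): 00000001100011
Gen 2 (rule 218): 00000011110111
Gen 3 (rule 193): 11111001110011
Gen 4 (rule 218): 11111111111111
Gen 5 (rule 193): 01111111111111
Gen 6 (rule 218): 11111111111111
Gen 7 (rule 193): 01111111111111
Gen 8 (rule 218): 11111111111111
Gen 9 (rule 193): 01111111111111
Gen 10 (rule 218): 11111111111111
Gen 11 (rule 193): 01111111111111
Gen 12 (rule 218): 11111111111111
Gen 13 (rule 193): 01111111111111
Gen 14 (rule 218): 11111111111111
Gen 15 (rule 193): 01111111111111
Gen 16 (rule 218): 11111111111111

Answer: 4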